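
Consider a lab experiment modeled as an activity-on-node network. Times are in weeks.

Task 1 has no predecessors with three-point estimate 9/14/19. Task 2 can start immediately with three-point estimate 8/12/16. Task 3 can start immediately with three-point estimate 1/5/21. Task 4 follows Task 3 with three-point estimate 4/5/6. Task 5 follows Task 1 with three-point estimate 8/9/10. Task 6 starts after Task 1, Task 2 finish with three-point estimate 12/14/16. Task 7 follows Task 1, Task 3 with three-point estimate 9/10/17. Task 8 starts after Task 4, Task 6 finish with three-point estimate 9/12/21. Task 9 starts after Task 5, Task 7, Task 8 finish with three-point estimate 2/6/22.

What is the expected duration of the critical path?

te_Task 1 = (9 + 4·14 + 19)/6 = 84/6 = 14
te_Task 2 = (8 + 4·12 + 16)/6 = 72/6 = 12
te_Task 3 = (1 + 4·5 + 21)/6 = 42/6 = 7
te_Task 4 = (4 + 4·5 + 6)/6 = 30/6 = 5
te_Task 5 = (8 + 4·9 + 10)/6 = 54/6 = 9
te_Task 6 = (12 + 4·14 + 16)/6 = 84/6 = 14
te_Task 7 = (9 + 4·10 + 17)/6 = 66/6 = 11
te_Task 8 = (9 + 4·12 + 21)/6 = 78/6 = 13
te_Task 9 = (2 + 4·6 + 22)/6 = 48/6 = 8

Forward pass:
ES_Task 1 = 0; EF_Task 1 = 14
ES_Task 2 = 0; EF_Task 2 = 12
ES_Task 3 = 0; EF_Task 3 = 7
ES_Task 4 = 7; EF_Task 4 = 7+5 = 12
ES_Task 5 = 14; EF_Task 5 = 14+9 = 23
ES_Task 6 = max(EF_Task 1=14, EF_Task 2=12) = 14; EF_Task 6 = 14+14 = 28
ES_Task 7 = max(EF_Task 1=14, EF_Task 3=7) = 14; EF_Task 7 = 14+11 = 25
ES_Task 8 = max(EF_Task 4=12, EF_Task 6=28) = 28; EF_Task 8 = 28+13 = 41
ES_Task 9 = max(EF_Task 5=23, EF_Task 7=25, EF_Task 8=41) = 41; EF_Task 9 = 41+8 = 49
Expected project duration μ = 49 weeks. Critical path: Task 1 → Task 6 → Task 8 → Task 9.

49 weeks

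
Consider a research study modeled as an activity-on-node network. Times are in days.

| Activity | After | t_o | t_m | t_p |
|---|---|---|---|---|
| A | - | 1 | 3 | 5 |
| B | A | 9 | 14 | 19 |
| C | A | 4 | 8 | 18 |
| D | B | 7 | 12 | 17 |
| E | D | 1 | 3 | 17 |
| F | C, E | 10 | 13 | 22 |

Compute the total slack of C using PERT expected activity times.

te_A = (1 + 4·3 + 5)/6 = 18/6 = 3
te_B = (9 + 4·14 + 19)/6 = 84/6 = 14
te_C = (4 + 4·8 + 18)/6 = 54/6 = 9
te_D = (7 + 4·12 + 17)/6 = 72/6 = 12
te_E = (1 + 4·3 + 17)/6 = 30/6 = 5
te_F = (10 + 4·13 + 22)/6 = 84/6 = 14

Forward pass:
ES_A = 0; EF_A = 3
ES_B = 3; EF_B = 3+14 = 17
ES_C = 3; EF_C = 3+9 = 12
ES_D = 17; EF_D = 17+12 = 29
ES_E = 29; EF_E = 29+5 = 34
ES_F = max(EF_C=12, EF_E=34) = 34; EF_F = 34+14 = 48
Expected project duration μ = 48 days. Critical path: A → B → D → E → F.

Backward pass:
LF_F = 48; LS_F = 48−14 = 34
LF_E = LS_F = 34; LS_E = 34−5 = 29
LF_D = LS_E = 29; LS_D = 29−12 = 17
LF_C = LS_F = 34; LS_C = 34−9 = 25
LF_B = LS_D = 17; LS_B = 17−14 = 3
LF_A = min(LS_B=3, LS_C=25) = 3; LS_A = 3−3 = 0
Slack_C = LS_C − ES_C = 25 − 3 = 22

22 days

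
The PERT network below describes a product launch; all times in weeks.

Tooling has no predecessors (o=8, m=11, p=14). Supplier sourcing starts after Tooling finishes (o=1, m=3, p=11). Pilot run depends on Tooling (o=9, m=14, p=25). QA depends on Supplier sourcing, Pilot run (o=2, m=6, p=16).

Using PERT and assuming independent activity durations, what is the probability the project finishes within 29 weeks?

te_Tooling = (8 + 4·11 + 14)/6 = 66/6 = 11; σ²_Tooling = ((14−8)/6)² = 1.000
te_Supplier sourcing = (1 + 4·3 + 11)/6 = 24/6 = 4; σ²_Supplier sourcing = ((11−1)/6)² = 2.778
te_Pilot run = (9 + 4·14 + 25)/6 = 90/6 = 15; σ²_Pilot run = ((25−9)/6)² = 7.111
te_QA = (2 + 4·6 + 16)/6 = 42/6 = 7; σ²_QA = ((16−2)/6)² = 5.444

Forward pass:
ES_Tooling = 0; EF_Tooling = 11
ES_Supplier sourcing = 11; EF_Supplier sourcing = 11+4 = 15
ES_Pilot run = 11; EF_Pilot run = 11+15 = 26
ES_QA = max(EF_Supplier sourcing=15, EF_Pilot run=26) = 26; EF_QA = 26+7 = 33
Expected project duration μ = 33 weeks. Critical path: Tooling → Pilot run → QA.

Variance along critical path = 1.000 + 7.111 + 5.444 = 13.556; σ = √13.556 = 3.682 weeks.
Z = (29 − 33) / 3.682 = -1.086
P(T ≤ 29) = Φ(-1.086) ≈ 0.139

0.139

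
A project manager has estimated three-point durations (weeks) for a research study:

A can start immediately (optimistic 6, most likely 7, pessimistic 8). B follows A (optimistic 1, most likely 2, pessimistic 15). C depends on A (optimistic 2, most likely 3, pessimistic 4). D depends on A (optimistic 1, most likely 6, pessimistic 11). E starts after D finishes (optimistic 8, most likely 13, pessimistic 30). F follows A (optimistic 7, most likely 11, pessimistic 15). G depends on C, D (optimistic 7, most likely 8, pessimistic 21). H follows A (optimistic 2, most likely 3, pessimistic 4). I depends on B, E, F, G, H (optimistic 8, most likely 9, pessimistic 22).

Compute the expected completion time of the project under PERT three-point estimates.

39 weeks

te_A = (6 + 4·7 + 8)/6 = 42/6 = 7
te_B = (1 + 4·2 + 15)/6 = 24/6 = 4
te_C = (2 + 4·3 + 4)/6 = 18/6 = 3
te_D = (1 + 4·6 + 11)/6 = 36/6 = 6
te_E = (8 + 4·13 + 30)/6 = 90/6 = 15
te_F = (7 + 4·11 + 15)/6 = 66/6 = 11
te_G = (7 + 4·8 + 21)/6 = 60/6 = 10
te_H = (2 + 4·3 + 4)/6 = 18/6 = 3
te_I = (8 + 4·9 + 22)/6 = 66/6 = 11

Forward pass:
ES_A = 0; EF_A = 7
ES_B = 7; EF_B = 7+4 = 11
ES_C = 7; EF_C = 7+3 = 10
ES_D = 7; EF_D = 7+6 = 13
ES_E = 13; EF_E = 13+15 = 28
ES_F = 7; EF_F = 7+11 = 18
ES_G = max(EF_C=10, EF_D=13) = 13; EF_G = 13+10 = 23
ES_H = 7; EF_H = 7+3 = 10
ES_I = max(EF_B=11, EF_E=28, EF_F=18, EF_G=23, EF_H=10) = 28; EF_I = 28+11 = 39
Expected project duration μ = 39 weeks. Critical path: A → D → E → I.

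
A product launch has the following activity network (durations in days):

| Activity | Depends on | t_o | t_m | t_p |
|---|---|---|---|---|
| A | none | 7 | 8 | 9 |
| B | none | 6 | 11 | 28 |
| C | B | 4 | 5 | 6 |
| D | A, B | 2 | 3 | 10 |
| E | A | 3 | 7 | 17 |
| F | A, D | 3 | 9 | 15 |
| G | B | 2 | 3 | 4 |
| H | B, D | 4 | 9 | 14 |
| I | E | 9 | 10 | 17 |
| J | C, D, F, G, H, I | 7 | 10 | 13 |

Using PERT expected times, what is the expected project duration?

te_A = (7 + 4·8 + 9)/6 = 48/6 = 8
te_B = (6 + 4·11 + 28)/6 = 78/6 = 13
te_C = (4 + 4·5 + 6)/6 = 30/6 = 5
te_D = (2 + 4·3 + 10)/6 = 24/6 = 4
te_E = (3 + 4·7 + 17)/6 = 48/6 = 8
te_F = (3 + 4·9 + 15)/6 = 54/6 = 9
te_G = (2 + 4·3 + 4)/6 = 18/6 = 3
te_H = (4 + 4·9 + 14)/6 = 54/6 = 9
te_I = (9 + 4·10 + 17)/6 = 66/6 = 11
te_J = (7 + 4·10 + 13)/6 = 60/6 = 10

Forward pass:
ES_A = 0; EF_A = 8
ES_B = 0; EF_B = 13
ES_C = 13; EF_C = 13+5 = 18
ES_D = max(EF_A=8, EF_B=13) = 13; EF_D = 13+4 = 17
ES_E = 8; EF_E = 8+8 = 16
ES_F = max(EF_A=8, EF_D=17) = 17; EF_F = 17+9 = 26
ES_G = 13; EF_G = 13+3 = 16
ES_H = max(EF_B=13, EF_D=17) = 17; EF_H = 17+9 = 26
ES_I = 16; EF_I = 16+11 = 27
ES_J = max(EF_C=18, EF_D=17, EF_F=26, EF_G=16, EF_H=26, EF_I=27) = 27; EF_J = 27+10 = 37
Expected project duration μ = 37 days. Critical path: A → E → I → J.

37 days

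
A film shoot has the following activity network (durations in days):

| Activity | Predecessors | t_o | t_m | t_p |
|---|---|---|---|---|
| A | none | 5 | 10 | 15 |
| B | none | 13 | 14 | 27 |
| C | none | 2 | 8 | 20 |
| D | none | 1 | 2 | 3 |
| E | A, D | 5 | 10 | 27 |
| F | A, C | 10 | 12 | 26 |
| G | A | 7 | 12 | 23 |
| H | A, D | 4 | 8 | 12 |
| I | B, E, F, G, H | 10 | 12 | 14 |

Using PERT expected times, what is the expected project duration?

te_A = (5 + 4·10 + 15)/6 = 60/6 = 10
te_B = (13 + 4·14 + 27)/6 = 96/6 = 16
te_C = (2 + 4·8 + 20)/6 = 54/6 = 9
te_D = (1 + 4·2 + 3)/6 = 12/6 = 2
te_E = (5 + 4·10 + 27)/6 = 72/6 = 12
te_F = (10 + 4·12 + 26)/6 = 84/6 = 14
te_G = (7 + 4·12 + 23)/6 = 78/6 = 13
te_H = (4 + 4·8 + 12)/6 = 48/6 = 8
te_I = (10 + 4·12 + 14)/6 = 72/6 = 12

Forward pass:
ES_A = 0; EF_A = 10
ES_B = 0; EF_B = 16
ES_C = 0; EF_C = 9
ES_D = 0; EF_D = 2
ES_E = max(EF_A=10, EF_D=2) = 10; EF_E = 10+12 = 22
ES_F = max(EF_A=10, EF_C=9) = 10; EF_F = 10+14 = 24
ES_G = 10; EF_G = 10+13 = 23
ES_H = max(EF_A=10, EF_D=2) = 10; EF_H = 10+8 = 18
ES_I = max(EF_B=16, EF_E=22, EF_F=24, EF_G=23, EF_H=18) = 24; EF_I = 24+12 = 36
Expected project duration μ = 36 days. Critical path: A → F → I.

36 days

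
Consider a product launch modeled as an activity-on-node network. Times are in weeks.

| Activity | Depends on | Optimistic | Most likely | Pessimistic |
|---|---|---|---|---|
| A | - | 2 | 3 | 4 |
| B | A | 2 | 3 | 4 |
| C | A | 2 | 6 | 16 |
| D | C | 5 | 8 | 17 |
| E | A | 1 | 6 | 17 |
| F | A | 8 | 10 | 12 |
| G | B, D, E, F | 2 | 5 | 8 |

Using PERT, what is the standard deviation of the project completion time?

te_A = (2 + 4·3 + 4)/6 = 18/6 = 3; σ²_A = ((4−2)/6)² = 0.111
te_B = (2 + 4·3 + 4)/6 = 18/6 = 3; σ²_B = ((4−2)/6)² = 0.111
te_C = (2 + 4·6 + 16)/6 = 42/6 = 7; σ²_C = ((16−2)/6)² = 5.444
te_D = (5 + 4·8 + 17)/6 = 54/6 = 9; σ²_D = ((17−5)/6)² = 4.000
te_E = (1 + 4·6 + 17)/6 = 42/6 = 7; σ²_E = ((17−1)/6)² = 7.111
te_F = (8 + 4·10 + 12)/6 = 60/6 = 10; σ²_F = ((12−8)/6)² = 0.444
te_G = (2 + 4·5 + 8)/6 = 30/6 = 5; σ²_G = ((8−2)/6)² = 1.000

Forward pass:
ES_A = 0; EF_A = 3
ES_B = 3; EF_B = 3+3 = 6
ES_C = 3; EF_C = 3+7 = 10
ES_D = 10; EF_D = 10+9 = 19
ES_E = 3; EF_E = 3+7 = 10
ES_F = 3; EF_F = 3+10 = 13
ES_G = max(EF_B=6, EF_D=19, EF_E=10, EF_F=13) = 19; EF_G = 19+5 = 24
Expected project duration μ = 24 weeks. Critical path: A → C → D → G.

Variance along critical path = 0.111 + 5.444 + 4.000 + 1.000 = 10.556
σ = √10.556 = 3.249 weeks

3.25 weeks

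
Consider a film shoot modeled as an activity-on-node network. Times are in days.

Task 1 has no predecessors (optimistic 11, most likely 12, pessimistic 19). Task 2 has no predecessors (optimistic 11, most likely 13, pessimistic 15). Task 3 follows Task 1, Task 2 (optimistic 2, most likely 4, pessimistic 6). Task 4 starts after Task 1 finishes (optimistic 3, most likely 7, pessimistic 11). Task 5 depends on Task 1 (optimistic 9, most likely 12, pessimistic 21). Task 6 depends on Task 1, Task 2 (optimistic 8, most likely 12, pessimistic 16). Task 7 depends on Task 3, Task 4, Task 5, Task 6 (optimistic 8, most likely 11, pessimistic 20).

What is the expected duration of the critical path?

38 days

te_Task 1 = (11 + 4·12 + 19)/6 = 78/6 = 13
te_Task 2 = (11 + 4·13 + 15)/6 = 78/6 = 13
te_Task 3 = (2 + 4·4 + 6)/6 = 24/6 = 4
te_Task 4 = (3 + 4·7 + 11)/6 = 42/6 = 7
te_Task 5 = (9 + 4·12 + 21)/6 = 78/6 = 13
te_Task 6 = (8 + 4·12 + 16)/6 = 72/6 = 12
te_Task 7 = (8 + 4·11 + 20)/6 = 72/6 = 12

Forward pass:
ES_Task 1 = 0; EF_Task 1 = 13
ES_Task 2 = 0; EF_Task 2 = 13
ES_Task 3 = max(EF_Task 1=13, EF_Task 2=13) = 13; EF_Task 3 = 13+4 = 17
ES_Task 4 = 13; EF_Task 4 = 13+7 = 20
ES_Task 5 = 13; EF_Task 5 = 13+13 = 26
ES_Task 6 = max(EF_Task 1=13, EF_Task 2=13) = 13; EF_Task 6 = 13+12 = 25
ES_Task 7 = max(EF_Task 3=17, EF_Task 4=20, EF_Task 5=26, EF_Task 6=25) = 26; EF_Task 7 = 26+12 = 38
Expected project duration μ = 38 days. Critical path: Task 1 → Task 5 → Task 7.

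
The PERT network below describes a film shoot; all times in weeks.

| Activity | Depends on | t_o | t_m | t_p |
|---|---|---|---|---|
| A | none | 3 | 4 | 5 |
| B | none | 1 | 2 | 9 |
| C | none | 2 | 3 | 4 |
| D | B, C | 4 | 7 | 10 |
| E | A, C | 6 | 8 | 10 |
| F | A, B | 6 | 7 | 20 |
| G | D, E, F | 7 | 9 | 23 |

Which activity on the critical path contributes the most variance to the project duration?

te_A = (3 + 4·4 + 5)/6 = 24/6 = 4; σ²_A = ((5−3)/6)² = 0.111
te_B = (1 + 4·2 + 9)/6 = 18/6 = 3; σ²_B = ((9−1)/6)² = 1.778
te_C = (2 + 4·3 + 4)/6 = 18/6 = 3; σ²_C = ((4−2)/6)² = 0.111
te_D = (4 + 4·7 + 10)/6 = 42/6 = 7; σ²_D = ((10−4)/6)² = 1.000
te_E = (6 + 4·8 + 10)/6 = 48/6 = 8; σ²_E = ((10−6)/6)² = 0.444
te_F = (6 + 4·7 + 20)/6 = 54/6 = 9; σ²_F = ((20−6)/6)² = 5.444
te_G = (7 + 4·9 + 23)/6 = 66/6 = 11; σ²_G = ((23−7)/6)² = 7.111

Forward pass:
ES_A = 0; EF_A = 4
ES_B = 0; EF_B = 3
ES_C = 0; EF_C = 3
ES_D = max(EF_B=3, EF_C=3) = 3; EF_D = 3+7 = 10
ES_E = max(EF_A=4, EF_C=3) = 4; EF_E = 4+8 = 12
ES_F = max(EF_A=4, EF_B=3) = 4; EF_F = 4+9 = 13
ES_G = max(EF_D=10, EF_E=12, EF_F=13) = 13; EF_G = 13+11 = 24
Expected project duration μ = 24 weeks. Critical path: A → F → G.

Variances on critical path: σ²_A=0.111, σ²_F=5.444, σ²_G=7.111.
Largest is σ²_G = 7.111.

G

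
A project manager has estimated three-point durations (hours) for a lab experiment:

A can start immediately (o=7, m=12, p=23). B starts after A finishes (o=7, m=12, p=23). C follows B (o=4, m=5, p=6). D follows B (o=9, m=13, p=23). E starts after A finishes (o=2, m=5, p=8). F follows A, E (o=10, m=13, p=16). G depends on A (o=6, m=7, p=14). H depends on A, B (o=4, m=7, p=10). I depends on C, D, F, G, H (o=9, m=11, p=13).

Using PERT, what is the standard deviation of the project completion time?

4.48 hours

te_A = (7 + 4·12 + 23)/6 = 78/6 = 13; σ²_A = ((23−7)/6)² = 7.111
te_B = (7 + 4·12 + 23)/6 = 78/6 = 13; σ²_B = ((23−7)/6)² = 7.111
te_C = (4 + 4·5 + 6)/6 = 30/6 = 5; σ²_C = ((6−4)/6)² = 0.111
te_D = (9 + 4·13 + 23)/6 = 84/6 = 14; σ²_D = ((23−9)/6)² = 5.444
te_E = (2 + 4·5 + 8)/6 = 30/6 = 5; σ²_E = ((8−2)/6)² = 1.000
te_F = (10 + 4·13 + 16)/6 = 78/6 = 13; σ²_F = ((16−10)/6)² = 1.000
te_G = (6 + 4·7 + 14)/6 = 48/6 = 8; σ²_G = ((14−6)/6)² = 1.778
te_H = (4 + 4·7 + 10)/6 = 42/6 = 7; σ²_H = ((10−4)/6)² = 1.000
te_I = (9 + 4·11 + 13)/6 = 66/6 = 11; σ²_I = ((13−9)/6)² = 0.444

Forward pass:
ES_A = 0; EF_A = 13
ES_B = 13; EF_B = 13+13 = 26
ES_C = 26; EF_C = 26+5 = 31
ES_D = 26; EF_D = 26+14 = 40
ES_E = 13; EF_E = 13+5 = 18
ES_F = max(EF_A=13, EF_E=18) = 18; EF_F = 18+13 = 31
ES_G = 13; EF_G = 13+8 = 21
ES_H = max(EF_A=13, EF_B=26) = 26; EF_H = 26+7 = 33
ES_I = max(EF_C=31, EF_D=40, EF_F=31, EF_G=21, EF_H=33) = 40; EF_I = 40+11 = 51
Expected project duration μ = 51 hours. Critical path: A → B → D → I.

Variance along critical path = 7.111 + 7.111 + 5.444 + 0.444 = 20.111
σ = √20.111 = 4.485 hours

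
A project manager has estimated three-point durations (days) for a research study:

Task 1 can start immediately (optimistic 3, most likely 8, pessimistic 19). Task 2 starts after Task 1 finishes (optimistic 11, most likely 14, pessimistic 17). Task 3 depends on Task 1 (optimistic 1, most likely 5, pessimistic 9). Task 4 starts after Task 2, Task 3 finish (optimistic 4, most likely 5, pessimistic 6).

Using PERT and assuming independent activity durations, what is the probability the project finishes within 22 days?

0.018

te_Task 1 = (3 + 4·8 + 19)/6 = 54/6 = 9; σ²_Task 1 = ((19−3)/6)² = 7.111
te_Task 2 = (11 + 4·14 + 17)/6 = 84/6 = 14; σ²_Task 2 = ((17−11)/6)² = 1.000
te_Task 3 = (1 + 4·5 + 9)/6 = 30/6 = 5; σ²_Task 3 = ((9−1)/6)² = 1.778
te_Task 4 = (4 + 4·5 + 6)/6 = 30/6 = 5; σ²_Task 4 = ((6−4)/6)² = 0.111

Forward pass:
ES_Task 1 = 0; EF_Task 1 = 9
ES_Task 2 = 9; EF_Task 2 = 9+14 = 23
ES_Task 3 = 9; EF_Task 3 = 9+5 = 14
ES_Task 4 = max(EF_Task 2=23, EF_Task 3=14) = 23; EF_Task 4 = 23+5 = 28
Expected project duration μ = 28 days. Critical path: Task 1 → Task 2 → Task 4.

Variance along critical path = 7.111 + 1.000 + 0.111 = 8.222; σ = √8.222 = 2.867 days.
Z = (22 − 28) / 2.867 = -2.092
P(T ≤ 22) = Φ(-2.092) ≈ 0.018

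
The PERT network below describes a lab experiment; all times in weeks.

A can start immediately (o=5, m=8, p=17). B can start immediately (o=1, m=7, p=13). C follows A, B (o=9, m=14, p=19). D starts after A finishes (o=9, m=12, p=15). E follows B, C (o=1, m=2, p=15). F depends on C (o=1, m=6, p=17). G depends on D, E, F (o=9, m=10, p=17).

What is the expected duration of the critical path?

te_A = (5 + 4·8 + 17)/6 = 54/6 = 9
te_B = (1 + 4·7 + 13)/6 = 42/6 = 7
te_C = (9 + 4·14 + 19)/6 = 84/6 = 14
te_D = (9 + 4·12 + 15)/6 = 72/6 = 12
te_E = (1 + 4·2 + 15)/6 = 24/6 = 4
te_F = (1 + 4·6 + 17)/6 = 42/6 = 7
te_G = (9 + 4·10 + 17)/6 = 66/6 = 11

Forward pass:
ES_A = 0; EF_A = 9
ES_B = 0; EF_B = 7
ES_C = max(EF_A=9, EF_B=7) = 9; EF_C = 9+14 = 23
ES_D = 9; EF_D = 9+12 = 21
ES_E = max(EF_B=7, EF_C=23) = 23; EF_E = 23+4 = 27
ES_F = 23; EF_F = 23+7 = 30
ES_G = max(EF_D=21, EF_E=27, EF_F=30) = 30; EF_G = 30+11 = 41
Expected project duration μ = 41 weeks. Critical path: A → C → F → G.

41 weeks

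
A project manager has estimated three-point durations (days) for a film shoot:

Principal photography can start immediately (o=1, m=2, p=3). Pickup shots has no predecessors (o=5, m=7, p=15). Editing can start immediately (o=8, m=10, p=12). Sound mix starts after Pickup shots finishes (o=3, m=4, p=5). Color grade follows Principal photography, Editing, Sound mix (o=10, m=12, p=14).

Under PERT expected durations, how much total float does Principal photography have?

10 days

te_Principal photography = (1 + 4·2 + 3)/6 = 12/6 = 2
te_Pickup shots = (5 + 4·7 + 15)/6 = 48/6 = 8
te_Editing = (8 + 4·10 + 12)/6 = 60/6 = 10
te_Sound mix = (3 + 4·4 + 5)/6 = 24/6 = 4
te_Color grade = (10 + 4·12 + 14)/6 = 72/6 = 12

Forward pass:
ES_Principal photography = 0; EF_Principal photography = 2
ES_Pickup shots = 0; EF_Pickup shots = 8
ES_Editing = 0; EF_Editing = 10
ES_Sound mix = 8; EF_Sound mix = 8+4 = 12
ES_Color grade = max(EF_Principal photography=2, EF_Editing=10, EF_Sound mix=12) = 12; EF_Color grade = 12+12 = 24
Expected project duration μ = 24 days. Critical path: Pickup shots → Sound mix → Color grade.

Backward pass:
LF_Color grade = 24; LS_Color grade = 24−12 = 12
LF_Sound mix = LS_Color grade = 12; LS_Sound mix = 12−4 = 8
LF_Editing = LS_Color grade = 12; LS_Editing = 12−10 = 2
LF_Pickup shots = LS_Sound mix = 8; LS_Pickup shots = 8−8 = 0
LF_Principal photography = LS_Color grade = 12; LS_Principal photography = 12−2 = 10
Slack_Principal photography = LS_Principal photography − ES_Principal photography = 10 − 0 = 10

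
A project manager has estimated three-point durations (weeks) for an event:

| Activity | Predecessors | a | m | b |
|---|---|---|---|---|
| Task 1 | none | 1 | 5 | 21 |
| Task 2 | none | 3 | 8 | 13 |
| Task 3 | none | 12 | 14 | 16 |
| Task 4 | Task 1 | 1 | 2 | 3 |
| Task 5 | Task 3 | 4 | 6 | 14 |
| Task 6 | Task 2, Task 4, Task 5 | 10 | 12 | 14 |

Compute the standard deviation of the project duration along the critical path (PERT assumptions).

1.91 weeks

te_Task 1 = (1 + 4·5 + 21)/6 = 42/6 = 7; σ²_Task 1 = ((21−1)/6)² = 11.111
te_Task 2 = (3 + 4·8 + 13)/6 = 48/6 = 8; σ²_Task 2 = ((13−3)/6)² = 2.778
te_Task 3 = (12 + 4·14 + 16)/6 = 84/6 = 14; σ²_Task 3 = ((16−12)/6)² = 0.444
te_Task 4 = (1 + 4·2 + 3)/6 = 12/6 = 2; σ²_Task 4 = ((3−1)/6)² = 0.111
te_Task 5 = (4 + 4·6 + 14)/6 = 42/6 = 7; σ²_Task 5 = ((14−4)/6)² = 2.778
te_Task 6 = (10 + 4·12 + 14)/6 = 72/6 = 12; σ²_Task 6 = ((14−10)/6)² = 0.444

Forward pass:
ES_Task 1 = 0; EF_Task 1 = 7
ES_Task 2 = 0; EF_Task 2 = 8
ES_Task 3 = 0; EF_Task 3 = 14
ES_Task 4 = 7; EF_Task 4 = 7+2 = 9
ES_Task 5 = 14; EF_Task 5 = 14+7 = 21
ES_Task 6 = max(EF_Task 2=8, EF_Task 4=9, EF_Task 5=21) = 21; EF_Task 6 = 21+12 = 33
Expected project duration μ = 33 weeks. Critical path: Task 3 → Task 5 → Task 6.

Variance along critical path = 0.444 + 2.778 + 0.444 = 3.667
σ = √3.667 = 1.915 weeks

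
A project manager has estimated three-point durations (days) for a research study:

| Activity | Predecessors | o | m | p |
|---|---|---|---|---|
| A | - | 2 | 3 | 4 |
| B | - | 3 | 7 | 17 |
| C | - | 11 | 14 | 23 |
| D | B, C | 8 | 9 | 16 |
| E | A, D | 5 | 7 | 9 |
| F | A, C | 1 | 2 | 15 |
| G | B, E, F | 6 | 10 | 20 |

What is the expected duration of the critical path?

te_A = (2 + 4·3 + 4)/6 = 18/6 = 3
te_B = (3 + 4·7 + 17)/6 = 48/6 = 8
te_C = (11 + 4·14 + 23)/6 = 90/6 = 15
te_D = (8 + 4·9 + 16)/6 = 60/6 = 10
te_E = (5 + 4·7 + 9)/6 = 42/6 = 7
te_F = (1 + 4·2 + 15)/6 = 24/6 = 4
te_G = (6 + 4·10 + 20)/6 = 66/6 = 11

Forward pass:
ES_A = 0; EF_A = 3
ES_B = 0; EF_B = 8
ES_C = 0; EF_C = 15
ES_D = max(EF_B=8, EF_C=15) = 15; EF_D = 15+10 = 25
ES_E = max(EF_A=3, EF_D=25) = 25; EF_E = 25+7 = 32
ES_F = max(EF_A=3, EF_C=15) = 15; EF_F = 15+4 = 19
ES_G = max(EF_B=8, EF_E=32, EF_F=19) = 32; EF_G = 32+11 = 43
Expected project duration μ = 43 days. Critical path: C → D → E → G.

43 days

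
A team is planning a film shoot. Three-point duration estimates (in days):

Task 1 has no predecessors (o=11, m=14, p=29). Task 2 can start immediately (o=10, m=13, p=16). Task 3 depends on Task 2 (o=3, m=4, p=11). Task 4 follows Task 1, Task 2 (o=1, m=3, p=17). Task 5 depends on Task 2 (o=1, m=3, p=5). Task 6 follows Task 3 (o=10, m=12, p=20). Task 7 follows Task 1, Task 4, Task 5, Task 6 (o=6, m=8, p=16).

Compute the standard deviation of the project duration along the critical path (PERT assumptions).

te_Task 1 = (11 + 4·14 + 29)/6 = 96/6 = 16; σ²_Task 1 = ((29−11)/6)² = 9.000
te_Task 2 = (10 + 4·13 + 16)/6 = 78/6 = 13; σ²_Task 2 = ((16−10)/6)² = 1.000
te_Task 3 = (3 + 4·4 + 11)/6 = 30/6 = 5; σ²_Task 3 = ((11−3)/6)² = 1.778
te_Task 4 = (1 + 4·3 + 17)/6 = 30/6 = 5; σ²_Task 4 = ((17−1)/6)² = 7.111
te_Task 5 = (1 + 4·3 + 5)/6 = 18/6 = 3; σ²_Task 5 = ((5−1)/6)² = 0.444
te_Task 6 = (10 + 4·12 + 20)/6 = 78/6 = 13; σ²_Task 6 = ((20−10)/6)² = 2.778
te_Task 7 = (6 + 4·8 + 16)/6 = 54/6 = 9; σ²_Task 7 = ((16−6)/6)² = 2.778

Forward pass:
ES_Task 1 = 0; EF_Task 1 = 16
ES_Task 2 = 0; EF_Task 2 = 13
ES_Task 3 = 13; EF_Task 3 = 13+5 = 18
ES_Task 4 = max(EF_Task 1=16, EF_Task 2=13) = 16; EF_Task 4 = 16+5 = 21
ES_Task 5 = 13; EF_Task 5 = 13+3 = 16
ES_Task 6 = 18; EF_Task 6 = 18+13 = 31
ES_Task 7 = max(EF_Task 1=16, EF_Task 4=21, EF_Task 5=16, EF_Task 6=31) = 31; EF_Task 7 = 31+9 = 40
Expected project duration μ = 40 days. Critical path: Task 2 → Task 3 → Task 6 → Task 7.

Variance along critical path = 1.000 + 1.778 + 2.778 + 2.778 = 8.333
σ = √8.333 = 2.887 days

2.89 days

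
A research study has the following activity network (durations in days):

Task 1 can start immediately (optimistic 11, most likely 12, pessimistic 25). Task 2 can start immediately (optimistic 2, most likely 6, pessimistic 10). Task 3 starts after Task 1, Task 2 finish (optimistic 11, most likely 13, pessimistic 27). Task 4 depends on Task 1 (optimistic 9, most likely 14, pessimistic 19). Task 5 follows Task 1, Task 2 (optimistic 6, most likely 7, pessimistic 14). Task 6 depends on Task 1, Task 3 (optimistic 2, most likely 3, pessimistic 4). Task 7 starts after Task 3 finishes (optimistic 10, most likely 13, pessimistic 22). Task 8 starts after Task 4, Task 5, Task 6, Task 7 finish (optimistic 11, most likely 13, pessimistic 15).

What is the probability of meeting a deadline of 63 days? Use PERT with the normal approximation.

0.955

te_Task 1 = (11 + 4·12 + 25)/6 = 84/6 = 14; σ²_Task 1 = ((25−11)/6)² = 5.444
te_Task 2 = (2 + 4·6 + 10)/6 = 36/6 = 6; σ²_Task 2 = ((10−2)/6)² = 1.778
te_Task 3 = (11 + 4·13 + 27)/6 = 90/6 = 15; σ²_Task 3 = ((27−11)/6)² = 7.111
te_Task 4 = (9 + 4·14 + 19)/6 = 84/6 = 14; σ²_Task 4 = ((19−9)/6)² = 2.778
te_Task 5 = (6 + 4·7 + 14)/6 = 48/6 = 8; σ²_Task 5 = ((14−6)/6)² = 1.778
te_Task 6 = (2 + 4·3 + 4)/6 = 18/6 = 3; σ²_Task 6 = ((4−2)/6)² = 0.111
te_Task 7 = (10 + 4·13 + 22)/6 = 84/6 = 14; σ²_Task 7 = ((22−10)/6)² = 4.000
te_Task 8 = (11 + 4·13 + 15)/6 = 78/6 = 13; σ²_Task 8 = ((15−11)/6)² = 0.444

Forward pass:
ES_Task 1 = 0; EF_Task 1 = 14
ES_Task 2 = 0; EF_Task 2 = 6
ES_Task 3 = max(EF_Task 1=14, EF_Task 2=6) = 14; EF_Task 3 = 14+15 = 29
ES_Task 4 = 14; EF_Task 4 = 14+14 = 28
ES_Task 5 = max(EF_Task 1=14, EF_Task 2=6) = 14; EF_Task 5 = 14+8 = 22
ES_Task 6 = max(EF_Task 1=14, EF_Task 3=29) = 29; EF_Task 6 = 29+3 = 32
ES_Task 7 = 29; EF_Task 7 = 29+14 = 43
ES_Task 8 = max(EF_Task 4=28, EF_Task 5=22, EF_Task 6=32, EF_Task 7=43) = 43; EF_Task 8 = 43+13 = 56
Expected project duration μ = 56 days. Critical path: Task 1 → Task 3 → Task 7 → Task 8.

Variance along critical path = 5.444 + 7.111 + 4.000 + 0.444 = 17.000; σ = √17.000 = 4.123 days.
Z = (63 − 56) / 4.123 = 1.698
P(T ≤ 63) = Φ(1.698) ≈ 0.955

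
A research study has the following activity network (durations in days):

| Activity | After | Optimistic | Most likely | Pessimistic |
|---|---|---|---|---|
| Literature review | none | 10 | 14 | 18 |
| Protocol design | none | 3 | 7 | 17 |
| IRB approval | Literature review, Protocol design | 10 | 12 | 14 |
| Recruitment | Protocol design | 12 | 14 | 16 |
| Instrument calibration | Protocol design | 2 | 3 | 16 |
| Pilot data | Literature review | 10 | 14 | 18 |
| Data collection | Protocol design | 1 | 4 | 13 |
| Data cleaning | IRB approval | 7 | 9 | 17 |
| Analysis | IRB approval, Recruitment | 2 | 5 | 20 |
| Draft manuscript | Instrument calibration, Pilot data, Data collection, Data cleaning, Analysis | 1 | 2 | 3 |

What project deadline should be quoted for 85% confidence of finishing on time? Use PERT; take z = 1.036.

40.3 days

te_Literature review = (10 + 4·14 + 18)/6 = 84/6 = 14; σ²_Literature review = ((18−10)/6)² = 1.778
te_Protocol design = (3 + 4·7 + 17)/6 = 48/6 = 8; σ²_Protocol design = ((17−3)/6)² = 5.444
te_IRB approval = (10 + 4·12 + 14)/6 = 72/6 = 12; σ²_IRB approval = ((14−10)/6)² = 0.444
te_Recruitment = (12 + 4·14 + 16)/6 = 84/6 = 14; σ²_Recruitment = ((16−12)/6)² = 0.444
te_Instrument calibration = (2 + 4·3 + 16)/6 = 30/6 = 5; σ²_Instrument calibration = ((16−2)/6)² = 5.444
te_Pilot data = (10 + 4·14 + 18)/6 = 84/6 = 14; σ²_Pilot data = ((18−10)/6)² = 1.778
te_Data collection = (1 + 4·4 + 13)/6 = 30/6 = 5; σ²_Data collection = ((13−1)/6)² = 4.000
te_Data cleaning = (7 + 4·9 + 17)/6 = 60/6 = 10; σ²_Data cleaning = ((17−7)/6)² = 2.778
te_Analysis = (2 + 4·5 + 20)/6 = 42/6 = 7; σ²_Analysis = ((20−2)/6)² = 9.000
te_Draft manuscript = (1 + 4·2 + 3)/6 = 12/6 = 2; σ²_Draft manuscript = ((3−1)/6)² = 0.111

Forward pass:
ES_Literature review = 0; EF_Literature review = 14
ES_Protocol design = 0; EF_Protocol design = 8
ES_IRB approval = max(EF_Literature review=14, EF_Protocol design=8) = 14; EF_IRB approval = 14+12 = 26
ES_Recruitment = 8; EF_Recruitment = 8+14 = 22
ES_Instrument calibration = 8; EF_Instrument calibration = 8+5 = 13
ES_Pilot data = 14; EF_Pilot data = 14+14 = 28
ES_Data collection = 8; EF_Data collection = 8+5 = 13
ES_Data cleaning = 26; EF_Data cleaning = 26+10 = 36
ES_Analysis = max(EF_IRB approval=26, EF_Recruitment=22) = 26; EF_Analysis = 26+7 = 33
ES_Draft manuscript = max(EF_Instrument calibration=13, EF_Pilot data=28, EF_Data collection=13, EF_Data cleaning=36, EF_Analysis=33) = 36; EF_Draft manuscript = 36+2 = 38
Expected project duration μ = 38 days. Critical path: Literature review → IRB approval → Data cleaning → Draft manuscript.

Variance along critical path = 1.778 + 0.444 + 2.778 + 0.111 = 5.111; σ = 2.261 days.
D = μ + z·σ = 38 + 1.036·2.261 = 40.3 days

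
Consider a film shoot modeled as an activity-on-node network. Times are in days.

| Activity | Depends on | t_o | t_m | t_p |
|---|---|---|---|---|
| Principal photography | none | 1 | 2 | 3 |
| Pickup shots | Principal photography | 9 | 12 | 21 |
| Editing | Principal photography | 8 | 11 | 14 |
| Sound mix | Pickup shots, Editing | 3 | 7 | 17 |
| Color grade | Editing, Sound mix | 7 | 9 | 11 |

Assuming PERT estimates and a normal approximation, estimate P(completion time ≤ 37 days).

te_Principal photography = (1 + 4·2 + 3)/6 = 12/6 = 2; σ²_Principal photography = ((3−1)/6)² = 0.111
te_Pickup shots = (9 + 4·12 + 21)/6 = 78/6 = 13; σ²_Pickup shots = ((21−9)/6)² = 4.000
te_Editing = (8 + 4·11 + 14)/6 = 66/6 = 11; σ²_Editing = ((14−8)/6)² = 1.000
te_Sound mix = (3 + 4·7 + 17)/6 = 48/6 = 8; σ²_Sound mix = ((17−3)/6)² = 5.444
te_Color grade = (7 + 4·9 + 11)/6 = 54/6 = 9; σ²_Color grade = ((11−7)/6)² = 0.444

Forward pass:
ES_Principal photography = 0; EF_Principal photography = 2
ES_Pickup shots = 2; EF_Pickup shots = 2+13 = 15
ES_Editing = 2; EF_Editing = 2+11 = 13
ES_Sound mix = max(EF_Pickup shots=15, EF_Editing=13) = 15; EF_Sound mix = 15+8 = 23
ES_Color grade = max(EF_Editing=13, EF_Sound mix=23) = 23; EF_Color grade = 23+9 = 32
Expected project duration μ = 32 days. Critical path: Principal photography → Pickup shots → Sound mix → Color grade.

Variance along critical path = 0.111 + 4.000 + 5.444 + 0.444 = 10.000; σ = √10.000 = 3.162 days.
Z = (37 − 32) / 3.162 = 1.581
P(T ≤ 37) = Φ(1.581) ≈ 0.943

0.943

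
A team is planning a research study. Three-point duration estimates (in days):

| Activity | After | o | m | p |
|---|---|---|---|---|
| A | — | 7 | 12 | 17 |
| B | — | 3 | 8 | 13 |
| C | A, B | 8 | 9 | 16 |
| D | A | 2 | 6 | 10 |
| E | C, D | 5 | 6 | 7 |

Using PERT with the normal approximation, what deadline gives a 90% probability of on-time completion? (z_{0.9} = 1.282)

te_A = (7 + 4·12 + 17)/6 = 72/6 = 12; σ²_A = ((17−7)/6)² = 2.778
te_B = (3 + 4·8 + 13)/6 = 48/6 = 8; σ²_B = ((13−3)/6)² = 2.778
te_C = (8 + 4·9 + 16)/6 = 60/6 = 10; σ²_C = ((16−8)/6)² = 1.778
te_D = (2 + 4·6 + 10)/6 = 36/6 = 6; σ²_D = ((10−2)/6)² = 1.778
te_E = (5 + 4·6 + 7)/6 = 36/6 = 6; σ²_E = ((7−5)/6)² = 0.111

Forward pass:
ES_A = 0; EF_A = 12
ES_B = 0; EF_B = 8
ES_C = max(EF_A=12, EF_B=8) = 12; EF_C = 12+10 = 22
ES_D = 12; EF_D = 12+6 = 18
ES_E = max(EF_C=22, EF_D=18) = 22; EF_E = 22+6 = 28
Expected project duration μ = 28 days. Critical path: A → C → E.

Variance along critical path = 2.778 + 1.778 + 0.111 = 4.667; σ = 2.160 days.
D = μ + z·σ = 28 + 1.282·2.160 = 30.8 days

30.8 days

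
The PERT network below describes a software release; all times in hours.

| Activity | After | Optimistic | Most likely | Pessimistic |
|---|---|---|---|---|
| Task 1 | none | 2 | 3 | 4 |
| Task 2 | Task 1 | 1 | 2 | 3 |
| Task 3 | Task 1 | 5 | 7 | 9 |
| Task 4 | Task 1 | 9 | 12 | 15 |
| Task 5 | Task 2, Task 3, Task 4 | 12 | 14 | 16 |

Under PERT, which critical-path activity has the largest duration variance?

te_Task 1 = (2 + 4·3 + 4)/6 = 18/6 = 3; σ²_Task 1 = ((4−2)/6)² = 0.111
te_Task 2 = (1 + 4·2 + 3)/6 = 12/6 = 2; σ²_Task 2 = ((3−1)/6)² = 0.111
te_Task 3 = (5 + 4·7 + 9)/6 = 42/6 = 7; σ²_Task 3 = ((9−5)/6)² = 0.444
te_Task 4 = (9 + 4·12 + 15)/6 = 72/6 = 12; σ²_Task 4 = ((15−9)/6)² = 1.000
te_Task 5 = (12 + 4·14 + 16)/6 = 84/6 = 14; σ²_Task 5 = ((16−12)/6)² = 0.444

Forward pass:
ES_Task 1 = 0; EF_Task 1 = 3
ES_Task 2 = 3; EF_Task 2 = 3+2 = 5
ES_Task 3 = 3; EF_Task 3 = 3+7 = 10
ES_Task 4 = 3; EF_Task 4 = 3+12 = 15
ES_Task 5 = max(EF_Task 2=5, EF_Task 3=10, EF_Task 4=15) = 15; EF_Task 5 = 15+14 = 29
Expected project duration μ = 29 hours. Critical path: Task 1 → Task 4 → Task 5.

Variances on critical path: σ²_Task 1=0.111, σ²_Task 4=1.000, σ²_Task 5=0.444.
Largest is σ²_Task 4 = 1.000.

Task 4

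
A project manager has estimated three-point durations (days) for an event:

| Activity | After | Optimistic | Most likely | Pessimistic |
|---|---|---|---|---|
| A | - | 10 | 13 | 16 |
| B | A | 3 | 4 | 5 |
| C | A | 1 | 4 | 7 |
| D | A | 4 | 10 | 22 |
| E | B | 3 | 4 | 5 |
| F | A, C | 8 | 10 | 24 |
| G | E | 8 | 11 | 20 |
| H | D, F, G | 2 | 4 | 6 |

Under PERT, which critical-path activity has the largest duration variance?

G

te_A = (10 + 4·13 + 16)/6 = 78/6 = 13; σ²_A = ((16−10)/6)² = 1.000
te_B = (3 + 4·4 + 5)/6 = 24/6 = 4; σ²_B = ((5−3)/6)² = 0.111
te_C = (1 + 4·4 + 7)/6 = 24/6 = 4; σ²_C = ((7−1)/6)² = 1.000
te_D = (4 + 4·10 + 22)/6 = 66/6 = 11; σ²_D = ((22−4)/6)² = 9.000
te_E = (3 + 4·4 + 5)/6 = 24/6 = 4; σ²_E = ((5−3)/6)² = 0.111
te_F = (8 + 4·10 + 24)/6 = 72/6 = 12; σ²_F = ((24−8)/6)² = 7.111
te_G = (8 + 4·11 + 20)/6 = 72/6 = 12; σ²_G = ((20−8)/6)² = 4.000
te_H = (2 + 4·4 + 6)/6 = 24/6 = 4; σ²_H = ((6−2)/6)² = 0.444

Forward pass:
ES_A = 0; EF_A = 13
ES_B = 13; EF_B = 13+4 = 17
ES_C = 13; EF_C = 13+4 = 17
ES_D = 13; EF_D = 13+11 = 24
ES_E = 17; EF_E = 17+4 = 21
ES_F = max(EF_A=13, EF_C=17) = 17; EF_F = 17+12 = 29
ES_G = 21; EF_G = 21+12 = 33
ES_H = max(EF_D=24, EF_F=29, EF_G=33) = 33; EF_H = 33+4 = 37
Expected project duration μ = 37 days. Critical path: A → B → E → G → H.

Variances on critical path: σ²_A=1.000, σ²_B=0.111, σ²_E=0.111, σ²_G=4.000, σ²_H=0.444.
Largest is σ²_G = 4.000.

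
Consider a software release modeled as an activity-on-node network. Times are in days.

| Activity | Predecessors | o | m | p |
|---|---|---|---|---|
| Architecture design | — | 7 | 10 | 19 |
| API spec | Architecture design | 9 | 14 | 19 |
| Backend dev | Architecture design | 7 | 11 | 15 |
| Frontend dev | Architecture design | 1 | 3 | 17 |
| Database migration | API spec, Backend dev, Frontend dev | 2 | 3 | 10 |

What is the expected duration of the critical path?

te_Architecture design = (7 + 4·10 + 19)/6 = 66/6 = 11
te_API spec = (9 + 4·14 + 19)/6 = 84/6 = 14
te_Backend dev = (7 + 4·11 + 15)/6 = 66/6 = 11
te_Frontend dev = (1 + 4·3 + 17)/6 = 30/6 = 5
te_Database migration = (2 + 4·3 + 10)/6 = 24/6 = 4

Forward pass:
ES_Architecture design = 0; EF_Architecture design = 11
ES_API spec = 11; EF_API spec = 11+14 = 25
ES_Backend dev = 11; EF_Backend dev = 11+11 = 22
ES_Frontend dev = 11; EF_Frontend dev = 11+5 = 16
ES_Database migration = max(EF_API spec=25, EF_Backend dev=22, EF_Frontend dev=16) = 25; EF_Database migration = 25+4 = 29
Expected project duration μ = 29 days. Critical path: Architecture design → API spec → Database migration.

29 days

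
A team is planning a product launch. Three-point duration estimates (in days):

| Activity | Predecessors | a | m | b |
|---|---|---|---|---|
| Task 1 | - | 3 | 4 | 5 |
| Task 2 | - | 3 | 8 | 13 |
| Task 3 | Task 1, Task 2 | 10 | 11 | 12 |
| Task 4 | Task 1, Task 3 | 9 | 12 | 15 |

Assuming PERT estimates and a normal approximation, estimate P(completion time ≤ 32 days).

0.694

te_Task 1 = (3 + 4·4 + 5)/6 = 24/6 = 4; σ²_Task 1 = ((5−3)/6)² = 0.111
te_Task 2 = (3 + 4·8 + 13)/6 = 48/6 = 8; σ²_Task 2 = ((13−3)/6)² = 2.778
te_Task 3 = (10 + 4·11 + 12)/6 = 66/6 = 11; σ²_Task 3 = ((12−10)/6)² = 0.111
te_Task 4 = (9 + 4·12 + 15)/6 = 72/6 = 12; σ²_Task 4 = ((15−9)/6)² = 1.000

Forward pass:
ES_Task 1 = 0; EF_Task 1 = 4
ES_Task 2 = 0; EF_Task 2 = 8
ES_Task 3 = max(EF_Task 1=4, EF_Task 2=8) = 8; EF_Task 3 = 8+11 = 19
ES_Task 4 = max(EF_Task 1=4, EF_Task 3=19) = 19; EF_Task 4 = 19+12 = 31
Expected project duration μ = 31 days. Critical path: Task 2 → Task 3 → Task 4.

Variance along critical path = 2.778 + 0.111 + 1.000 = 3.889; σ = √3.889 = 1.972 days.
Z = (32 − 31) / 1.972 = 0.507
P(T ≤ 32) = Φ(0.507) ≈ 0.694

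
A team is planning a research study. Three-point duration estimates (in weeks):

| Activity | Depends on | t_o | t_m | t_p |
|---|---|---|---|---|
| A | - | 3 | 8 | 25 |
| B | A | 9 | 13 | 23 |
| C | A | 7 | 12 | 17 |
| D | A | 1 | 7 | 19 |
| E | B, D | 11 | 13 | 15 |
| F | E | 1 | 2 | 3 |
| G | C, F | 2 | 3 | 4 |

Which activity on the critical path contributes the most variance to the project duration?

te_A = (3 + 4·8 + 25)/6 = 60/6 = 10; σ²_A = ((25−3)/6)² = 13.444
te_B = (9 + 4·13 + 23)/6 = 84/6 = 14; σ²_B = ((23−9)/6)² = 5.444
te_C = (7 + 4·12 + 17)/6 = 72/6 = 12; σ²_C = ((17−7)/6)² = 2.778
te_D = (1 + 4·7 + 19)/6 = 48/6 = 8; σ²_D = ((19−1)/6)² = 9.000
te_E = (11 + 4·13 + 15)/6 = 78/6 = 13; σ²_E = ((15−11)/6)² = 0.444
te_F = (1 + 4·2 + 3)/6 = 12/6 = 2; σ²_F = ((3−1)/6)² = 0.111
te_G = (2 + 4·3 + 4)/6 = 18/6 = 3; σ²_G = ((4−2)/6)² = 0.111

Forward pass:
ES_A = 0; EF_A = 10
ES_B = 10; EF_B = 10+14 = 24
ES_C = 10; EF_C = 10+12 = 22
ES_D = 10; EF_D = 10+8 = 18
ES_E = max(EF_B=24, EF_D=18) = 24; EF_E = 24+13 = 37
ES_F = 37; EF_F = 37+2 = 39
ES_G = max(EF_C=22, EF_F=39) = 39; EF_G = 39+3 = 42
Expected project duration μ = 42 weeks. Critical path: A → B → E → F → G.

Variances on critical path: σ²_A=13.444, σ²_B=5.444, σ²_E=0.444, σ²_F=0.111, σ²_G=0.111.
Largest is σ²_A = 13.444.

A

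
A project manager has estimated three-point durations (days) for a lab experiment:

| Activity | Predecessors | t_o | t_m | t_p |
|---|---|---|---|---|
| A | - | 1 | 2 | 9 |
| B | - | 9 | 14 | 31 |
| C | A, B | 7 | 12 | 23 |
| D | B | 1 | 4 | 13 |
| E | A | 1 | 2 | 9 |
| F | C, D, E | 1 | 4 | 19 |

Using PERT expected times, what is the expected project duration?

te_A = (1 + 4·2 + 9)/6 = 18/6 = 3
te_B = (9 + 4·14 + 31)/6 = 96/6 = 16
te_C = (7 + 4·12 + 23)/6 = 78/6 = 13
te_D = (1 + 4·4 + 13)/6 = 30/6 = 5
te_E = (1 + 4·2 + 9)/6 = 18/6 = 3
te_F = (1 + 4·4 + 19)/6 = 36/6 = 6

Forward pass:
ES_A = 0; EF_A = 3
ES_B = 0; EF_B = 16
ES_C = max(EF_A=3, EF_B=16) = 16; EF_C = 16+13 = 29
ES_D = 16; EF_D = 16+5 = 21
ES_E = 3; EF_E = 3+3 = 6
ES_F = max(EF_C=29, EF_D=21, EF_E=6) = 29; EF_F = 29+6 = 35
Expected project duration μ = 35 days. Critical path: B → C → F.

35 days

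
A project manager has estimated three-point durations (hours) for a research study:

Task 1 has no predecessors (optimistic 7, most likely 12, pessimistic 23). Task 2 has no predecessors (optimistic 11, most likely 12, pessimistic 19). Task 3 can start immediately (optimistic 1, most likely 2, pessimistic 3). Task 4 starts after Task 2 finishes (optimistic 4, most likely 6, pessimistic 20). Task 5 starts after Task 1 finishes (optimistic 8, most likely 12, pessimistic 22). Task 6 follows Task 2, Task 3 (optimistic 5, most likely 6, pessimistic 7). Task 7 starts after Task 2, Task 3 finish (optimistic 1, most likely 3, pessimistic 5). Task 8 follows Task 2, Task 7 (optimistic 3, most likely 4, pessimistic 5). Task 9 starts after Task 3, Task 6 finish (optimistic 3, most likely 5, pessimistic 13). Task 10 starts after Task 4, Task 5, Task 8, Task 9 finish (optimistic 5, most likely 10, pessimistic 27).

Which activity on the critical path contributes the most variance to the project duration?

te_Task 1 = (7 + 4·12 + 23)/6 = 78/6 = 13; σ²_Task 1 = ((23−7)/6)² = 7.111
te_Task 2 = (11 + 4·12 + 19)/6 = 78/6 = 13; σ²_Task 2 = ((19−11)/6)² = 1.778
te_Task 3 = (1 + 4·2 + 3)/6 = 12/6 = 2; σ²_Task 3 = ((3−1)/6)² = 0.111
te_Task 4 = (4 + 4·6 + 20)/6 = 48/6 = 8; σ²_Task 4 = ((20−4)/6)² = 7.111
te_Task 5 = (8 + 4·12 + 22)/6 = 78/6 = 13; σ²_Task 5 = ((22−8)/6)² = 5.444
te_Task 6 = (5 + 4·6 + 7)/6 = 36/6 = 6; σ²_Task 6 = ((7−5)/6)² = 0.111
te_Task 7 = (1 + 4·3 + 5)/6 = 18/6 = 3; σ²_Task 7 = ((5−1)/6)² = 0.444
te_Task 8 = (3 + 4·4 + 5)/6 = 24/6 = 4; σ²_Task 8 = ((5−3)/6)² = 0.111
te_Task 9 = (3 + 4·5 + 13)/6 = 36/6 = 6; σ²_Task 9 = ((13−3)/6)² = 2.778
te_Task 10 = (5 + 4·10 + 27)/6 = 72/6 = 12; σ²_Task 10 = ((27−5)/6)² = 13.444

Forward pass:
ES_Task 1 = 0; EF_Task 1 = 13
ES_Task 2 = 0; EF_Task 2 = 13
ES_Task 3 = 0; EF_Task 3 = 2
ES_Task 4 = 13; EF_Task 4 = 13+8 = 21
ES_Task 5 = 13; EF_Task 5 = 13+13 = 26
ES_Task 6 = max(EF_Task 2=13, EF_Task 3=2) = 13; EF_Task 6 = 13+6 = 19
ES_Task 7 = max(EF_Task 2=13, EF_Task 3=2) = 13; EF_Task 7 = 13+3 = 16
ES_Task 8 = max(EF_Task 2=13, EF_Task 7=16) = 16; EF_Task 8 = 16+4 = 20
ES_Task 9 = max(EF_Task 3=2, EF_Task 6=19) = 19; EF_Task 9 = 19+6 = 25
ES_Task 10 = max(EF_Task 4=21, EF_Task 5=26, EF_Task 8=20, EF_Task 9=25) = 26; EF_Task 10 = 26+12 = 38
Expected project duration μ = 38 hours. Critical path: Task 1 → Task 5 → Task 10.

Variances on critical path: σ²_Task 1=7.111, σ²_Task 5=5.444, σ²_Task 10=13.444.
Largest is σ²_Task 10 = 13.444.

Task 10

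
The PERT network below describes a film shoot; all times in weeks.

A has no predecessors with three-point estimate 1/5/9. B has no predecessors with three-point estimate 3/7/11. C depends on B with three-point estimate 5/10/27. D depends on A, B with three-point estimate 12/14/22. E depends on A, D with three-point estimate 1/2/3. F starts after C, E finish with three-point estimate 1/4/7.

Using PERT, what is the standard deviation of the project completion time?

2.38 weeks

te_A = (1 + 4·5 + 9)/6 = 30/6 = 5; σ²_A = ((9−1)/6)² = 1.778
te_B = (3 + 4·7 + 11)/6 = 42/6 = 7; σ²_B = ((11−3)/6)² = 1.778
te_C = (5 + 4·10 + 27)/6 = 72/6 = 12; σ²_C = ((27−5)/6)² = 13.444
te_D = (12 + 4·14 + 22)/6 = 90/6 = 15; σ²_D = ((22−12)/6)² = 2.778
te_E = (1 + 4·2 + 3)/6 = 12/6 = 2; σ²_E = ((3−1)/6)² = 0.111
te_F = (1 + 4·4 + 7)/6 = 24/6 = 4; σ²_F = ((7−1)/6)² = 1.000

Forward pass:
ES_A = 0; EF_A = 5
ES_B = 0; EF_B = 7
ES_C = 7; EF_C = 7+12 = 19
ES_D = max(EF_A=5, EF_B=7) = 7; EF_D = 7+15 = 22
ES_E = max(EF_A=5, EF_D=22) = 22; EF_E = 22+2 = 24
ES_F = max(EF_C=19, EF_E=24) = 24; EF_F = 24+4 = 28
Expected project duration μ = 28 weeks. Critical path: B → D → E → F.

Variance along critical path = 1.778 + 2.778 + 0.111 + 1.000 = 5.667
σ = √5.667 = 2.380 weeks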